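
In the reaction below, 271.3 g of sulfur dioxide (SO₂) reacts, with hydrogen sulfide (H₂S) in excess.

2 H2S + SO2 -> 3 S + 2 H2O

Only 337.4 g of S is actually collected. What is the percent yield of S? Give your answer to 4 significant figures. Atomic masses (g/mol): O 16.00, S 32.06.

M(SO2) = 32.06 + 2(16.00) = 64.06 g/mol.
M(S) = 32.06 g/mol.
n(SO2) = 271.30 g / 64.06 g/mol = 4.2351 mol.
From the equation the SO2:S mole ratio is 1:3, so n(S) = 4.2351 × 3/1 = 12.705 mol.
Mass of S = 12.705 mol × 32.06 g/mol = 407.33 g.
This is the theoretical yield. Percent yield = 337.4 g / 407.33 g × 100% = 82.832%.

82.83 %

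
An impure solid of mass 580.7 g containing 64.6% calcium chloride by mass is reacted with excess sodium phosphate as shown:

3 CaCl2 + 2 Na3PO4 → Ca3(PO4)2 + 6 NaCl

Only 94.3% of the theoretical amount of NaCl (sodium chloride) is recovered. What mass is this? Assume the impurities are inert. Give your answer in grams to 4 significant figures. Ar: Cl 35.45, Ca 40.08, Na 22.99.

Pure CaCl2 available = 580.7 g × 0.646 = 375.13 g.
M(CaCl2) = 40.08 + 2(35.45) = 110.98 g/mol.
M(NaCl) = 22.99 + 35.45 = 58.44 g/mol.
n(CaCl2) = 375.13 g / 110.98 g/mol = 3.3802 mol.
From the equation the CaCl2:NaCl mole ratio is 3:6, so n(NaCl) = 3.3802 × 6/3 = 6.7604 mol.
Mass of NaCl = 6.7604 mol × 58.44 g/mol = 395.08 g.
Actual mass collected = 395.08 g × 0.943 = 372.56 g.

372.6 g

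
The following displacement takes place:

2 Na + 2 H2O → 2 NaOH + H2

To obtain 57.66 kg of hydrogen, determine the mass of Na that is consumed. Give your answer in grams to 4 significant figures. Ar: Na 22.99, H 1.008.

1315000 g

M(H2) = 2(1.008) = 2.016 g/mol.
M(Na) = 22.99 g/mol.
Convert: 57.66 kg = 57660 g.
n(H2) = 57660 g / 2.016 g/mol = 28601 mol.
From the equation the H2:Na mole ratio is 1:2, so n(Na) = 28601 × 2/1 = 57202 mol.
Mass of Na = 57202 mol × 22.99 g/mol = 1.3151 × 10^6 g.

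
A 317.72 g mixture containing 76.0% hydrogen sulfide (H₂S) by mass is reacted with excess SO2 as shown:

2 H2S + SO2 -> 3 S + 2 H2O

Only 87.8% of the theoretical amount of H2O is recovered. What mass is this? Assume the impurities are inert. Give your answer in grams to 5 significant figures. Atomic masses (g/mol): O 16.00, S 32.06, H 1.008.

112.09 g

Pure H2S available = 317.72 g × 0.760 = 241.467 g.
M(H2S) = 2(1.008) + 32.06 = 34.076 g/mol.
M(H2O) = 2(1.008) + 16.00 = 18.016 g/mol.
n(H2S) = 241.467 g / 34.076 g/mol = 7.08614 mol.
From the equation the H2S:H2O mole ratio is 2:2, so n(H2O) = 7.08614 × 2/2 = 7.08614 mol.
Mass of H2O = 7.08614 mol × 18.016 g/mol = 127.664 g.
Actual mass collected = 127.664 g × 0.878 = 112.089 g.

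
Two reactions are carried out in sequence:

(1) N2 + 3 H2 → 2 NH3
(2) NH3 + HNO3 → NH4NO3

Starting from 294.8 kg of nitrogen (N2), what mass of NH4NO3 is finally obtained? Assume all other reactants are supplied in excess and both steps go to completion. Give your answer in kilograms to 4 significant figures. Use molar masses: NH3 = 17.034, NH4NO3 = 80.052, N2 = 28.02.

1684 kg

294.8 kg = 294800 g.
n(N2) = 294800 / 28.02 = 10521 mol.
Step 1 gives a 1:2 ratio of N2 to NH3, so n(NH3) = 21042 mol.
In step 2 the NH3:NH4NO3 ratio is 1:1, so n(NH4NO3) = 21042 mol.
Mass of NH4NO3 = 21042 × 80.052 = 1.6845 × 10^6 g = 1684 kg.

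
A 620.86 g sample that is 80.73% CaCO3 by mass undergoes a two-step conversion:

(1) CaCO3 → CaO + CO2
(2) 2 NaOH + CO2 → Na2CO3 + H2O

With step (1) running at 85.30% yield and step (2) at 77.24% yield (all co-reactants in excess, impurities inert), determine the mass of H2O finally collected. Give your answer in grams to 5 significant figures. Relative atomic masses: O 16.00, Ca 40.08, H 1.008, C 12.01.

Pure CaCO3 = 620.86 × 0.8073 = 501.220 g.
M(CaCO3) = 40.08 + 12.01 + 3(16.00) = 100.09 g/mol.
M(H2O) = 2(1.008) + 16.00 = 18.016 g/mol.
n(CaCO3) = 501.220 / 100.09 = 5.00770 mol.
Step 1 (CaCO3:CO2 = 1:1): theoretical n(CO2) = 5.00770 mol; at 85.30% yield, n(CO2) = 4.27156 mol.
Step 2 (CO2:H2O = 1:1): theoretical n(H2O) = 4.27156 mol, so theoretical mass = 4.27156 × 18.016 = 76.9565 g.
At 77.24% yield, actual mass of H2O = 76.9565 × 0.7724 = 59.4412 g.

59.441 g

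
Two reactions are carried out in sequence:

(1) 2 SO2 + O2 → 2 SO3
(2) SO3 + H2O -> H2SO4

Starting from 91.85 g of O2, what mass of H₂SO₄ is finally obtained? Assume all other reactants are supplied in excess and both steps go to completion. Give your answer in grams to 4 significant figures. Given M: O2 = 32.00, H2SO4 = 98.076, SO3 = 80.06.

n(O2) = 91.850 / 32.00 = 2.8703 mol.
Step 1 gives a 1:2 ratio of O2 to SO3, so n(SO3) = 5.7406 mol.
In step 2 the SO3:H2SO4 ratio is 1:1, so n(H2SO4) = 5.7406 mol.
Mass of H2SO4 = 5.7406 × 98.076 = 563.02 g.

563.0 g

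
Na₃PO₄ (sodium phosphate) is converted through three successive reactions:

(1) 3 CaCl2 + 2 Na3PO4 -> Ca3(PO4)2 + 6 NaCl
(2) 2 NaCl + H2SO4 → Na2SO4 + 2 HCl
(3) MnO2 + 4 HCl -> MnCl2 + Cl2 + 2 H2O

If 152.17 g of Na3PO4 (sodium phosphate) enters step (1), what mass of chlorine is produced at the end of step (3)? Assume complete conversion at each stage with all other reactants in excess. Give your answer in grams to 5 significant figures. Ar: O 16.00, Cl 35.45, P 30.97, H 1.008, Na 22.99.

M(Na3PO4) = 3(22.99) + 30.97 + 4(16.00) = 163.94 g/mol.
M(Cl2) = 2(35.45) = 70.90 g/mol.
n(Na3PO4) = 152.17 / 163.94 = 0.928205 mol.
Reaction (1): Na3PO4→NaCl ratio 2:6 ⇒ n(NaCl) = 2.78462 mol.
Reaction (2): NaCl→HCl ratio 2:2 ⇒ n(HCl) = 2.78462 mol.
Reaction (3): HCl→Cl2 ratio 4:1 ⇒ n(Cl2) = 0.696154 mol.
Mass of Cl2 = 0.696154 × 70.90 = 49.3573 g.

49.357 g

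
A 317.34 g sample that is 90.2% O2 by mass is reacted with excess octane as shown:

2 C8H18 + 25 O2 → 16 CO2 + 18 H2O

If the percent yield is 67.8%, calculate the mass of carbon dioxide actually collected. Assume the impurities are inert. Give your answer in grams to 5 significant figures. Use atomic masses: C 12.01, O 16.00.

170.82 g

Pure O2 available = 317.34 g × 0.902 = 286.241 g.
M(O2) = 2(16.00) = 32.00 g/mol.
M(CO2) = 12.01 + 2(16.00) = 44.01 g/mol.
n(O2) = 286.241 g / 32.00 g/mol = 8.94502 mol.
From the equation the O2:CO2 mole ratio is 25:16, so n(CO2) = 8.94502 × 16/25 = 5.72481 mol.
Mass of CO2 = 5.72481 mol × 44.01 g/mol = 251.949 g.
Actual mass collected = 251.949 g × 0.678 = 170.821 g.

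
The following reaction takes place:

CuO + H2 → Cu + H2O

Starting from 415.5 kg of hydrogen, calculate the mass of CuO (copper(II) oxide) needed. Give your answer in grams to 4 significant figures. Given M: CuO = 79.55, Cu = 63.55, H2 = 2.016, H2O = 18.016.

16400000 g

Convert: 415.5 kg = 415500 g.
n(H2) = 415500 g / 2.016 g/mol = 206100 mol.
From the equation the H2:CuO mole ratio is 1:1, so n(CuO) = 206100 × 1/1 = 206100 mol.
Mass of CuO = 206100 mol × 79.55 g/mol = 1.6395 × 10^7 g.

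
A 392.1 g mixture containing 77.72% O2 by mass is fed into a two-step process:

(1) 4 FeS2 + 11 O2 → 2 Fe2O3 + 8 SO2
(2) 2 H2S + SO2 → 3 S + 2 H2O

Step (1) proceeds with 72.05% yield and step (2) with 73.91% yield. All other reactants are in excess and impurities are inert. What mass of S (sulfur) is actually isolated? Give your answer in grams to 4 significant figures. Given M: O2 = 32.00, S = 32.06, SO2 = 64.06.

Pure O2 = 392.1 × 0.7772 = 304.74 g.
n(O2) = 304.74 / 32.00 = 9.5231 mol.
Step 1 (O2:SO2 = 11:8): theoretical n(SO2) = 6.9259 mol; at 72.05% yield, n(SO2) = 4.9901 mol.
Step 2 (SO2:S = 1:3): theoretical n(S) = 14.970 mol, so theoretical mass = 14.970 × 32.06 = 479.95 g.
At 73.91% yield, actual mass of S = 479.95 × 0.7391 = 354.73 g.

354.7 g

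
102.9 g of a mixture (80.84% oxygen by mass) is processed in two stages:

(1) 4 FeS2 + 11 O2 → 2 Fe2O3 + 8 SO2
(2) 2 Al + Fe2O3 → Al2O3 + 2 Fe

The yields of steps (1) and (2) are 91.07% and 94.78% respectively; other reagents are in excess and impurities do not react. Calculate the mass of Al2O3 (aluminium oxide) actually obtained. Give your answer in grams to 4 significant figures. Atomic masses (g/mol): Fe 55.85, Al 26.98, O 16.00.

Pure O2 = 102.9 × 0.8084 = 83.184 g.
M(O2) = 2(16.00) = 32.00 g/mol.
M(Al2O3) = 2(26.98) + 3(16.00) = 101.96 g/mol.
n(O2) = 83.184 / 32.00 = 2.5995 mol.
Step 1 (O2:Fe2O3 = 11:2): theoretical n(Fe2O3) = 0.47264 mol; at 91.07% yield, n(Fe2O3) = 0.43043 mol.
Step 2 (Fe2O3:Al2O3 = 1:1): theoretical n(Al2O3) = 0.43043 mol, so theoretical mass = 0.43043 × 101.96 = 43.887 g.
At 94.78% yield, actual mass of Al2O3 = 43.887 × 0.9478 = 41.596 g.

41.60 g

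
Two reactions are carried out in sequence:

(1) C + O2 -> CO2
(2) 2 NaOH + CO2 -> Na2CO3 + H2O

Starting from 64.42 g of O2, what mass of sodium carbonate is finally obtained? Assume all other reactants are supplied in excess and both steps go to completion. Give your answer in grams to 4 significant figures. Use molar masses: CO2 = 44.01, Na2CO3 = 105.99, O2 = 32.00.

213.4 g

n(O2) = 64.420 / 32.00 = 2.0131 mol.
Step 1 gives a 1:1 ratio of O2 to CO2, so n(CO2) = 2.0131 mol.
In step 2 the CO2:Na2CO3 ratio is 1:1, so n(Na2CO3) = 2.0131 mol.
Mass of Na2CO3 = 2.0131 × 105.99 = 213.37 g.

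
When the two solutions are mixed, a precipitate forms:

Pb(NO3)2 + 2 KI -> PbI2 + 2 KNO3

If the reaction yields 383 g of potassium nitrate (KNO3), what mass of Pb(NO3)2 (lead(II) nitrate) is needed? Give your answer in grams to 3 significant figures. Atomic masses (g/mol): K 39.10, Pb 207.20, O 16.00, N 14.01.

627 g

M(KNO3) = 39.10 + 14.01 + 3(16.00) = 101.11 g/mol.
M(Pb(NO3)2) = 207.20 + 2(14.01) + 6(16.00) = 331.22 g/mol.
n(KNO3) = 383.0 g / 101.11 g/mol = 3.788 mol.
From the equation the KNO3:Pb(NO3)2 mole ratio is 2:1, so n(Pb(NO3)2) = 3.788 × 1/2 = 1.894 mol.
Mass of Pb(NO3)2 = 1.894 mol × 331.22 g/mol = 627.3 g.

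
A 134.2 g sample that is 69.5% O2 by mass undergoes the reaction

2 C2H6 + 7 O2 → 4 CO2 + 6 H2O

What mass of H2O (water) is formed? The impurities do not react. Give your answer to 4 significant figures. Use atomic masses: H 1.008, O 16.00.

45.01 g

Mass of pure O2 = 134.2 g × 0.695 = 93.269 g.
M(O2) = 2(16.00) = 32.00 g/mol.
M(H2O) = 2(1.008) + 16.00 = 18.016 g/mol.
n(O2) = 93.269 g / 32.00 g/mol = 2.9147 mol.
From the equation the O2:H2O mole ratio is 7:6, so n(H2O) = 2.9147 × 6/7 = 2.4983 mol.
Mass of H2O = 2.4983 mol × 18.016 g/mol = 45.009 g.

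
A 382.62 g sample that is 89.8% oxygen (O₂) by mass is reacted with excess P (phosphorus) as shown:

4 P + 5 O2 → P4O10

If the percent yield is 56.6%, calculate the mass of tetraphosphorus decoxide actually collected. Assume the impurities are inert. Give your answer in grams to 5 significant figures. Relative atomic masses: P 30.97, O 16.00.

345.04 g

Pure O2 available = 382.62 g × 0.898 = 343.593 g.
M(O2) = 2(16.00) = 32.00 g/mol.
M(P4O10) = 4(30.97) + 10(16.00) = 283.88 g/mol.
n(O2) = 343.593 g / 32.00 g/mol = 10.7373 mol.
From the equation the O2:P4O10 mole ratio is 5:1, so n(P4O10) = 10.7373 × 1/5 = 2.14745 mol.
Mass of P4O10 = 2.14745 mol × 283.88 g/mol = 609.619 g.
Actual mass collected = 609.619 g × 0.566 = 345.045 g.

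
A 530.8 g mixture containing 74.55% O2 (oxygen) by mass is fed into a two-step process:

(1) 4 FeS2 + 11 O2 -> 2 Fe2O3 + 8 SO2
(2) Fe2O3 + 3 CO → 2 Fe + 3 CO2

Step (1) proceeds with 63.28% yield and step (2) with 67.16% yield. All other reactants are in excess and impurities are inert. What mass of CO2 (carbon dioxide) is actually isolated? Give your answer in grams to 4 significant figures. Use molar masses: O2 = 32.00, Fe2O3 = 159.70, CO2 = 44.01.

Pure O2 = 530.8 × 0.7455 = 395.71 g.
n(O2) = 395.71 / 32.00 = 12.366 mol.
Step 1 (O2:Fe2O3 = 11:2): theoretical n(Fe2O3) = 2.2484 mol; at 63.28% yield, n(Fe2O3) = 1.4228 mol.
Step 2 (Fe2O3:CO2 = 1:3): theoretical n(CO2) = 4.2683 mol, so theoretical mass = 4.2683 × 44.01 = 187.85 g.
At 67.16% yield, actual mass of CO2 = 187.85 × 0.6716 = 126.16 g.

126.2 g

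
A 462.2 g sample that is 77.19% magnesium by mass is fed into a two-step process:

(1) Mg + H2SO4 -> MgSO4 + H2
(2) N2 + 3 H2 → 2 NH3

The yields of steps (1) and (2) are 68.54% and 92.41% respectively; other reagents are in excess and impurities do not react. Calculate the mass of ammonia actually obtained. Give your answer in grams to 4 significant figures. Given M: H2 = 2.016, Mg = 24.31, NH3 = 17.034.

105.6 g

Pure Mg = 462.2 × 0.7719 = 356.77 g.
n(Mg) = 356.77 / 24.31 = 14.676 mol.
Step 1 (Mg:H2 = 1:1): theoretical n(H2) = 14.676 mol; at 68.54% yield, n(H2) = 10.059 mol.
Step 2 (H2:NH3 = 3:2): theoretical n(NH3) = 6.7059 mol, so theoretical mass = 6.7059 × 17.034 = 114.23 g.
At 92.41% yield, actual mass of NH3 = 114.23 × 0.9241 = 105.56 g.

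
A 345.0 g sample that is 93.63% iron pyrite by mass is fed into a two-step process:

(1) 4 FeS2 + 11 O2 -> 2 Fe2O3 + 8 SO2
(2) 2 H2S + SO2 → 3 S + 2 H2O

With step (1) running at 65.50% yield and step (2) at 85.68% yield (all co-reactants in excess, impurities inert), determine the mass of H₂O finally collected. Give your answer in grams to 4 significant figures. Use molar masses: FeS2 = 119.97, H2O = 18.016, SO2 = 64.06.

Pure FeS2 = 345.0 × 0.9363 = 323.02 g.
n(FeS2) = 323.02 / 119.97 = 2.6925 mol.
Step 1 (FeS2:SO2 = 4:8): theoretical n(SO2) = 5.3851 mol; at 65.50% yield, n(SO2) = 3.5272 mol.
Step 2 (SO2:H2O = 1:2): theoretical n(H2O) = 7.0544 mol, so theoretical mass = 7.0544 × 18.016 = 127.09 g.
At 85.68% yield, actual mass of H2O = 127.09 × 0.8568 = 108.89 g.

108.9 g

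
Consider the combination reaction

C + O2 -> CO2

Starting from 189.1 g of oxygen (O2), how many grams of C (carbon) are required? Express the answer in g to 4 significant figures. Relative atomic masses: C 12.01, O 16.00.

70.97 g

M(O2) = 2(16.00) = 32.00 g/mol.
M(C) = 12.01 g/mol.
n(O2) = 189.10 g / 32.00 g/mol = 5.9094 mol.
From the equation the O2:C mole ratio is 1:1, so n(C) = 5.9094 × 1/1 = 5.9094 mol.
Mass of C = 5.9094 mol × 12.01 g/mol = 70.972 g.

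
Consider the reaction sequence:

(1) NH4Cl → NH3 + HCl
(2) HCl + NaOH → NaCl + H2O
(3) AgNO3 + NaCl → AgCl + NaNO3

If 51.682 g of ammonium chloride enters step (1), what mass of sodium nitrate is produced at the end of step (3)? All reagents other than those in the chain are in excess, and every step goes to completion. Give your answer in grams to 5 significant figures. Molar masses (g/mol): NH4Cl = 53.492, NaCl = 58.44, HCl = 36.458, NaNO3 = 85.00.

82.124 g

n(NH4Cl) = 51.682 / 53.492 = 0.966163 mol.
Reaction (1): NH4Cl→HCl ratio 1:1 ⇒ n(HCl) = 0.966163 mol.
Reaction (2): HCl→NaCl ratio 1:1 ⇒ n(NaCl) = 0.966163 mol.
Reaction (3): NaCl→NaNO3 ratio 1:1 ⇒ n(NaNO3) = 0.966163 mol.
Mass of NaNO3 = 0.966163 × 85.00 = 82.1239 g.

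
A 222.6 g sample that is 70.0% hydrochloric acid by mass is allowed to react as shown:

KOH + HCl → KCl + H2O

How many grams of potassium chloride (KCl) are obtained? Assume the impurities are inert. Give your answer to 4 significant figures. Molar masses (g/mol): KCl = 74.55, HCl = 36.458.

Mass of pure HCl = 222.6 g × 0.700 = 155.82 g.
n(HCl) = 155.82 g / 36.458 g/mol = 4.2740 mol.
From the equation the HCl:KCl mole ratio is 1:1, so n(KCl) = 4.2740 × 1/1 = 4.2740 mol.
Mass of KCl = 4.2740 mol × 74.55 g/mol = 318.62 g.

318.6 g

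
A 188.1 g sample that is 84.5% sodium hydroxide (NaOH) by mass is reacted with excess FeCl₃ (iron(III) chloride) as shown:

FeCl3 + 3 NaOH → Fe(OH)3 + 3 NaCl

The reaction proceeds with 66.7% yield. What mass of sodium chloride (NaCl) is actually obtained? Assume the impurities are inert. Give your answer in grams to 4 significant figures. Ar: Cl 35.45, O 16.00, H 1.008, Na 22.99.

154.9 g

Pure NaOH available = 188.1 g × 0.845 = 158.94 g.
M(NaOH) = 22.99 + 16.00 + 1.008 = 39.998 g/mol.
M(NaCl) = 22.99 + 35.45 = 58.44 g/mol.
n(NaOH) = 158.94 g / 39.998 g/mol = 3.9738 mol.
From the equation the NaOH:NaCl mole ratio is 3:3, so n(NaCl) = 3.9738 × 3/3 = 3.9738 mol.
Mass of NaCl = 3.9738 mol × 58.44 g/mol = 232.23 g.
Actual mass collected = 232.23 g × 0.667 = 154.90 g.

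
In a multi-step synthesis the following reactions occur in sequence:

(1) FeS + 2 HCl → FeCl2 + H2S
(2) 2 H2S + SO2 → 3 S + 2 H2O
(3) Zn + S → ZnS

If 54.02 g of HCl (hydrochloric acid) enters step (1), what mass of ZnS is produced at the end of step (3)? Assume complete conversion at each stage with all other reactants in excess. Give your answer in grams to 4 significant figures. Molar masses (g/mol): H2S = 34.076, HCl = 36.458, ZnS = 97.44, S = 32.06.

n(HCl) = 54.02 / 36.458 = 1.4817 mol.
Reaction (1): HCl→H2S ratio 2:1 ⇒ n(H2S) = 0.74085 mol.
Reaction (2): H2S→S ratio 2:3 ⇒ n(S) = 1.1113 mol.
Reaction (3): S→ZnS ratio 1:1 ⇒ n(ZnS) = 1.1113 mol.
Mass of ZnS = 1.1113 × 97.44 = 108.28 g.

108.3 g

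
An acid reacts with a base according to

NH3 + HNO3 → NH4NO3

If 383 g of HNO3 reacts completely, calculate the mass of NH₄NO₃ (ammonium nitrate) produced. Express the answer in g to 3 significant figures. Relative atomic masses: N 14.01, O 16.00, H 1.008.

M(HNO3) = 1.008 + 14.01 + 3(16.00) = 63.018 g/mol.
M(NH4NO3) = 2(14.01) + 4(1.008) + 3(16.00) = 80.052 g/mol.
n(HNO3) = 383.0 g / 63.018 g/mol = 6.078 mol.
From the equation the HNO3:NH4NO3 mole ratio is 1:1, so n(NH4NO3) = 6.078 × 1/1 = 6.078 mol.
Mass of NH4NO3 = 6.078 mol × 80.052 g/mol = 486.5 g.

487 g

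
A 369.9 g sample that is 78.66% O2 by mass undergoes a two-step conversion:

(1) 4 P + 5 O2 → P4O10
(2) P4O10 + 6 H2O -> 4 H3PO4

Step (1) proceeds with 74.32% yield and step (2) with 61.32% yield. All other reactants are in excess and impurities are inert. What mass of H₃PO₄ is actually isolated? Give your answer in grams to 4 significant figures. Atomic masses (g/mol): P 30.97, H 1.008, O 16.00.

Pure O2 = 369.9 × 0.7866 = 290.96 g.
M(O2) = 2(16.00) = 32.00 g/mol.
M(H3PO4) = 3(1.008) + 30.97 + 4(16.00) = 97.994 g/mol.
n(O2) = 290.96 / 32.00 = 9.0926 mol.
Step 1 (O2:P4O10 = 5:1): theoretical n(P4O10) = 1.8185 mol; at 74.32% yield, n(P4O10) = 1.3515 mol.
Step 2 (P4O10:H3PO4 = 1:4): theoretical n(H3PO4) = 5.4061 mol, so theoretical mass = 5.4061 × 97.994 = 529.77 g.
At 61.32% yield, actual mass of H3PO4 = 529.77 × 0.6132 = 324.85 g.

324.9 g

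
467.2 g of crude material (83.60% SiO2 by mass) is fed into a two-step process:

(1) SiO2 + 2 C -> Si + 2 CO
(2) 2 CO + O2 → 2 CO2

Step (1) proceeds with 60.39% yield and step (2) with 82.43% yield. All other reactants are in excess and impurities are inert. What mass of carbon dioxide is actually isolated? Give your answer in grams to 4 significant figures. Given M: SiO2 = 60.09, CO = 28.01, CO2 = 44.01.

284.8 g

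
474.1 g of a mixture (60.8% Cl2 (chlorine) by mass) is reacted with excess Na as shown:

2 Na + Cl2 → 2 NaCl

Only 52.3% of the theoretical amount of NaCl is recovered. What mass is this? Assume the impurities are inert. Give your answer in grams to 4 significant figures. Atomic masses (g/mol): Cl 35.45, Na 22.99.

Pure Cl2 available = 474.1 g × 0.608 = 288.25 g.
M(Cl2) = 2(35.45) = 70.90 g/mol.
M(NaCl) = 22.99 + 35.45 = 58.44 g/mol.
n(Cl2) = 288.25 g / 70.90 g/mol = 4.0656 mol.
From the equation the Cl2:NaCl mole ratio is 1:2, so n(NaCl) = 4.0656 × 2/1 = 8.1312 mol.
Mass of NaCl = 8.1312 mol × 58.44 g/mol = 475.19 g.
Actual mass collected = 475.19 g × 0.523 = 248.52 g.

248.5 g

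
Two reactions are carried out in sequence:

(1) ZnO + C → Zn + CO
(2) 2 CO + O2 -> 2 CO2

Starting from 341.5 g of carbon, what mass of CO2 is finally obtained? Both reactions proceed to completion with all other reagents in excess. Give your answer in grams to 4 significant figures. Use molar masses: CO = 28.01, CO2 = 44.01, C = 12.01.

n(C) = 341.50 / 12.01 = 28.435 mol.
Step 1 gives a 1:1 ratio of C to CO, so n(CO) = 28.435 mol.
In step 2 the CO:CO2 ratio is 2:2, so n(CO2) = 28.435 mol.
Mass of CO2 = 28.435 × 44.01 = 1251.4 g.

1251 g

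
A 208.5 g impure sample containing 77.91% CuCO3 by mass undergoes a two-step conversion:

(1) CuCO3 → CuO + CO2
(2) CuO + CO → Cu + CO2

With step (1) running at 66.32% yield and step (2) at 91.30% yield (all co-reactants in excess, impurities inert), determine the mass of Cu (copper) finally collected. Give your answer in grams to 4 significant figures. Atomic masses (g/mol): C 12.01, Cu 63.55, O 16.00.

50.59 g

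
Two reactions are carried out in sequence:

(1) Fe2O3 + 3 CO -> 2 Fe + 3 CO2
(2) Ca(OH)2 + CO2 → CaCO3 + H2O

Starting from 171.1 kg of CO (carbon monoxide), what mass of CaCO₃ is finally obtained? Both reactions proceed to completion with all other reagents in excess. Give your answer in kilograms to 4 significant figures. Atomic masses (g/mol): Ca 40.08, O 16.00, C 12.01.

M(CO) = 12.01 + 16.00 = 28.01 g/mol.
M(CaCO3) = 40.08 + 12.01 + 3(16.00) = 100.09 g/mol.
171.1 kg = 171100 g.
n(CO) = 171100 / 28.01 = 6108.5 mol.
Step 1 gives a 3:3 ratio of CO to CO2, so n(CO2) = 6108.5 mol.
In step 2 the CO2:CaCO3 ratio is 1:1, so n(CaCO3) = 6108.5 mol.
Mass of CaCO3 = 6108.5 × 100.09 = 611400 g = 611.4 kg.

611.4 kg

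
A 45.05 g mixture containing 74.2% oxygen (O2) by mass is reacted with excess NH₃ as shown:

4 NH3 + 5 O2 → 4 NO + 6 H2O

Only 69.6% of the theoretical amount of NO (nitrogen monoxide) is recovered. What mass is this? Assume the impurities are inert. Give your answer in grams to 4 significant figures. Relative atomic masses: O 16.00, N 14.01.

Pure O2 available = 45.05 g × 0.742 = 33.427 g.
M(O2) = 2(16.00) = 32.00 g/mol.
M(NO) = 14.01 + 16.00 = 30.01 g/mol.
n(O2) = 33.427 g / 32.00 g/mol = 1.0446 mol.
From the equation the O2:NO mole ratio is 5:4, so n(NO) = 1.0446 × 4/5 = 0.83568 mol.
Mass of NO = 0.83568 mol × 30.01 g/mol = 25.079 g.
Actual mass collected = 25.079 g × 0.696 = 17.455 g.

17.45 g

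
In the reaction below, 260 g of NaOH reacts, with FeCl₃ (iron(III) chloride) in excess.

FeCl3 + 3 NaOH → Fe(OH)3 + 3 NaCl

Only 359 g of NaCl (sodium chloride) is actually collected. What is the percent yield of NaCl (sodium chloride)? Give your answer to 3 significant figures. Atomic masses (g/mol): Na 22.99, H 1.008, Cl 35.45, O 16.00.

94.5 %

M(NaOH) = 22.99 + 16.00 + 1.008 = 39.998 g/mol.
M(NaCl) = 22.99 + 35.45 = 58.44 g/mol.
n(NaOH) = 260.0 g / 39.998 g/mol = 6.500 mol.
From the equation the NaOH:NaCl mole ratio is 3:3, so n(NaCl) = 6.500 × 3/3 = 6.500 mol.
Mass of NaCl = 6.500 mol × 58.44 g/mol = 379.9 g.
This is the theoretical yield. Percent yield = 359 g / 379.9 g × 100% = 94.50%.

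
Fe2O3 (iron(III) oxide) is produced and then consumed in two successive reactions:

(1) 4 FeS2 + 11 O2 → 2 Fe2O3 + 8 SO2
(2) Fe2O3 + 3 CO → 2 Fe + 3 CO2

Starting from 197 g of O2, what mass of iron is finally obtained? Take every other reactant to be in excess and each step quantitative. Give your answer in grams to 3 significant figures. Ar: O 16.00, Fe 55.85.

M(O2) = 2(16.00) = 32.00 g/mol.
M(Fe) = 55.85 g/mol.
n(O2) = 197.0 / 32.00 = 6.156 mol.
Step 1 gives a 11:2 ratio of O2 to Fe2O3, so n(Fe2O3) = 1.119 mol.
In step 2 the Fe2O3:Fe ratio is 1:2, so n(Fe) = 2.239 mol.
Mass of Fe = 2.239 × 55.85 = 125.0 g.

125 g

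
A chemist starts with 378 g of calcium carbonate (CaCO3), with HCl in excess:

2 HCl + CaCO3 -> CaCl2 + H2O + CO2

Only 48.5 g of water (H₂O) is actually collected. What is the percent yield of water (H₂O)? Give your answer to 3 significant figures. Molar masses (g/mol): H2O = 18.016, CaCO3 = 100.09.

71.3 %

n(CaCO3) = 378.0 g / 100.09 g/mol = 3.777 mol.
From the equation the CaCO3:H2O mole ratio is 1:1, so n(H2O) = 3.777 × 1/1 = 3.777 mol.
Mass of H2O = 3.777 mol × 18.016 g/mol = 68.04 g.
This is the theoretical yield. Percent yield = 48.5 g / 68.04 g × 100% = 71.28%.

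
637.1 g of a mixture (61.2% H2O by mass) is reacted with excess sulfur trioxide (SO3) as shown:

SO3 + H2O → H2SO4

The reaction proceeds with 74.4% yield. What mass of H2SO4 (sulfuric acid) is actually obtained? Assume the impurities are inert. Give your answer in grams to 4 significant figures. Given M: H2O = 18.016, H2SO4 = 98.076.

Pure H2O available = 637.1 g × 0.612 = 389.91 g.
n(H2O) = 389.91 g / 18.016 g/mol = 21.642 mol.
From the equation the H2O:H2SO4 mole ratio is 1:1, so n(H2SO4) = 21.642 × 1/1 = 21.642 mol.
Mass of H2SO4 = 21.642 mol × 98.076 g/mol = 2122.6 g.
Actual mass collected = 2122.6 g × 0.744 = 1579.2 g.

1579 g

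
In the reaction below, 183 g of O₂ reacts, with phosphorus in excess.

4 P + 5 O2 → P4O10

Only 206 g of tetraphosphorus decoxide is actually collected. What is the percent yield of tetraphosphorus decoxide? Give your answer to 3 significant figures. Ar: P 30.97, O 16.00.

M(O2) = 2(16.00) = 32.00 g/mol.
M(P4O10) = 4(30.97) + 10(16.00) = 283.88 g/mol.
n(O2) = 183.0 g / 32.00 g/mol = 5.719 mol.
From the equation the O2:P4O10 mole ratio is 5:1, so n(P4O10) = 5.719 × 1/5 = 1.144 mol.
Mass of P4O10 = 1.144 mol × 283.88 g/mol = 324.7 g.
This is the theoretical yield. Percent yield = 206 g / 324.7 g × 100% = 63.45%.

63.4 %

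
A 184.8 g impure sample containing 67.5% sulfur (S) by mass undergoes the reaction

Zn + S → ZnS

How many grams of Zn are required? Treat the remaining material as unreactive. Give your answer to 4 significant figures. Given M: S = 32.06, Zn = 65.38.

Mass of pure S = 184.8 g × 0.675 = 124.74 g.
n(S) = 124.74 g / 32.06 g/mol = 3.8908 mol.
From the equation the S:Zn mole ratio is 1:1, so n(Zn) = 3.8908 × 1/1 = 3.8908 mol.
Mass of Zn = 3.8908 mol × 65.38 g/mol = 254.38 g.

254.4 g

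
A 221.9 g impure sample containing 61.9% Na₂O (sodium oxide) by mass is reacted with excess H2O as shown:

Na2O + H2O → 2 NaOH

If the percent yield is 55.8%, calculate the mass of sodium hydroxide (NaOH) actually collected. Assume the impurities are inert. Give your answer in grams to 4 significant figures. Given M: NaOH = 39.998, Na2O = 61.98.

Pure Na2O available = 221.9 g × 0.619 = 137.36 g.
n(Na2O) = 137.36 g / 61.98 g/mol = 2.2161 mol.
From the equation the Na2O:NaOH mole ratio is 1:2, so n(NaOH) = 2.2161 × 2/1 = 4.4323 mol.
Mass of NaOH = 4.4323 mol × 39.998 g/mol = 177.28 g.
Actual mass collected = 177.28 g × 0.558 = 98.923 g.

98.92 g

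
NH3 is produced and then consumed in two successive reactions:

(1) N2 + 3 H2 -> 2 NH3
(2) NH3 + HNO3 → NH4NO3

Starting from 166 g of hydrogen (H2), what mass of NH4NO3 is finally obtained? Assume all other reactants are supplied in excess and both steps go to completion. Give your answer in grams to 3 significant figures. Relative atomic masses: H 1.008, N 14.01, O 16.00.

4390 g

M(H2) = 2(1.008) = 2.016 g/mol.
M(NH4NO3) = 2(14.01) + 4(1.008) + 3(16.00) = 80.052 g/mol.
n(H2) = 166.0 / 2.016 = 82.34 mol.
Step 1 gives a 3:2 ratio of H2 to NH3, so n(NH3) = 54.89 mol.
In step 2 the NH3:NH4NO3 ratio is 1:1, so n(NH4NO3) = 54.89 mol.
Mass of NH4NO3 = 54.89 × 80.052 = 4394 g.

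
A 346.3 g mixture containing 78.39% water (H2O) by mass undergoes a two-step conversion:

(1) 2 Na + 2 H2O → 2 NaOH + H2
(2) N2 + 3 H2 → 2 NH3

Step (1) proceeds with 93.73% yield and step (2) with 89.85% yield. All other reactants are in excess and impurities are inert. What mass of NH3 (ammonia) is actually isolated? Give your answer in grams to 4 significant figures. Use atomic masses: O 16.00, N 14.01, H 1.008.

72.05 g

Pure H2O = 346.3 × 0.7839 = 271.46 g.
M(H2O) = 2(1.008) + 16.00 = 18.016 g/mol.
M(NH3) = 14.01 + 3(1.008) = 17.034 g/mol.
n(H2O) = 271.46 / 18.016 = 15.068 mol.
Step 1 (H2O:H2 = 2:1): theoretical n(H2) = 7.5340 mol; at 93.73% yield, n(H2) = 7.0616 mol.
Step 2 (H2:NH3 = 3:2): theoretical n(NH3) = 4.7077 mol, so theoretical mass = 4.7077 × 17.034 = 80.192 g.
At 89.85% yield, actual mass of NH3 = 80.192 × 0.8985 = 72.052 g.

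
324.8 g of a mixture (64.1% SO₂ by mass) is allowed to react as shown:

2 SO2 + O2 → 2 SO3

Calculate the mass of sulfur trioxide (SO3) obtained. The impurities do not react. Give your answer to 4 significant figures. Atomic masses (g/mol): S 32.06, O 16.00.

260.2 g

Mass of pure SO2 = 324.8 g × 0.641 = 208.20 g.
M(SO2) = 32.06 + 2(16.00) = 64.06 g/mol.
M(SO3) = 32.06 + 3(16.00) = 80.06 g/mol.
n(SO2) = 208.20 g / 64.06 g/mol = 3.2500 mol.
From the equation the SO2:SO3 mole ratio is 2:2, so n(SO3) = 3.2500 × 2/2 = 3.2500 mol.
Mass of SO3 = 3.2500 mol × 80.06 g/mol = 260.20 g.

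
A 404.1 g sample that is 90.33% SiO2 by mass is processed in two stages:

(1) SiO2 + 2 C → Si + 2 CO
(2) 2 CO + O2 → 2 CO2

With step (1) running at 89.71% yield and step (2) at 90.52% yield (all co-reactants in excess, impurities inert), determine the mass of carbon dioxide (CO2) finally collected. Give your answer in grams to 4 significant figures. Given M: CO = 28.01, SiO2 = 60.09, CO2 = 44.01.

434.2 g

Pure SiO2 = 404.1 × 0.9033 = 365.02 g.
n(SiO2) = 365.02 / 60.09 = 6.0746 mol.
Step 1 (SiO2:CO = 1:2): theoretical n(CO) = 12.149 mol; at 89.71% yield, n(CO) = 10.899 mol.
Step 2 (CO:CO2 = 2:2): theoretical n(CO2) = 10.899 mol, so theoretical mass = 10.899 × 44.01 = 479.67 g.
At 90.52% yield, actual mass of CO2 = 479.67 × 0.9052 = 434.20 g.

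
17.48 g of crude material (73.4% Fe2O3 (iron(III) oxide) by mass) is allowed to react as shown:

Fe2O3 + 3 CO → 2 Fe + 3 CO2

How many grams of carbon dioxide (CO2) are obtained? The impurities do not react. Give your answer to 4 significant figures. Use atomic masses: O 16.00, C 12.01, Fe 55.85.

10.61 g

Mass of pure Fe2O3 = 17.48 g × 0.734 = 12.830 g.
M(Fe2O3) = 2(55.85) + 3(16.00) = 159.70 g/mol.
M(CO2) = 12.01 + 2(16.00) = 44.01 g/mol.
n(Fe2O3) = 12.830 g / 159.70 g/mol = 0.080340 mol.
From the equation the Fe2O3:CO2 mole ratio is 1:3, so n(CO2) = 0.080340 × 3/1 = 0.24102 mol.
Mass of CO2 = 0.24102 mol × 44.01 g/mol = 10.607 g.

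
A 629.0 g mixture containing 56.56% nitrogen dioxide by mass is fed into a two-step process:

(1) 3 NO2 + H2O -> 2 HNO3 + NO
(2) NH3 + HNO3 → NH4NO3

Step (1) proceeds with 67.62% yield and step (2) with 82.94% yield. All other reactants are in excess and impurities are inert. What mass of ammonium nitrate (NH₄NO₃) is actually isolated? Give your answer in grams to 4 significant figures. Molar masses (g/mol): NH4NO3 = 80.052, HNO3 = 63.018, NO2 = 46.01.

Pure NO2 = 629.0 × 0.5656 = 355.76 g.
n(NO2) = 355.76 / 46.01 = 7.7323 mol.
Step 1 (NO2:HNO3 = 3:2): theoretical n(HNO3) = 5.1549 mol; at 67.62% yield, n(HNO3) = 3.4857 mol.
Step 2 (HNO3:NH4NO3 = 1:1): theoretical n(NH4NO3) = 3.4857 mol, so theoretical mass = 3.4857 × 80.052 = 279.04 g.
At 82.94% yield, actual mass of NH4NO3 = 279.04 × 0.8294 = 231.43 g.

231.4 g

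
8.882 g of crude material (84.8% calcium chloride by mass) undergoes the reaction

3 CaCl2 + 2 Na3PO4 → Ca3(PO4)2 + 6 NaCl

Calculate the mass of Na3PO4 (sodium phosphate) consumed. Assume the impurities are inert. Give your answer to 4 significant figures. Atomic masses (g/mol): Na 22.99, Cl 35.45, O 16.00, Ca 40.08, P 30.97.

Mass of pure CaCl2 = 8.882 g × 0.848 = 7.5319 g.
M(CaCl2) = 40.08 + 2(35.45) = 110.98 g/mol.
M(Na3PO4) = 3(22.99) + 30.97 + 4(16.00) = 163.94 g/mol.
n(CaCl2) = 7.5319 g / 110.98 g/mol = 0.067868 mol.
From the equation the CaCl2:Na3PO4 mole ratio is 3:2, so n(Na3PO4) = 0.067868 × 2/3 = 0.045245 mol.
Mass of Na3PO4 = 0.045245 mol × 163.94 g/mol = 7.4175 g.

7.417 g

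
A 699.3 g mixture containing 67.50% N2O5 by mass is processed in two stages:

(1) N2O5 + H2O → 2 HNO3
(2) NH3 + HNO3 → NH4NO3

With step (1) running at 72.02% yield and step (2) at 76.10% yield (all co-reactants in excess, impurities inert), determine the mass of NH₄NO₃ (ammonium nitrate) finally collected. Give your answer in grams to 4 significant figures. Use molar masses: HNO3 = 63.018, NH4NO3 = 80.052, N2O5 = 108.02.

Pure N2O5 = 699.3 × 0.6750 = 472.03 g.
n(N2O5) = 472.03 / 108.02 = 4.3698 mol.
Step 1 (N2O5:HNO3 = 1:2): theoretical n(HNO3) = 8.7396 mol; at 72.02% yield, n(HNO3) = 6.2943 mol.
Step 2 (HNO3:NH4NO3 = 1:1): theoretical n(NH4NO3) = 6.2943 mol, so theoretical mass = 6.2943 × 80.052 = 503.87 g.
At 76.10% yield, actual mass of NH4NO3 = 503.87 × 0.7610 = 383.45 g.

383.4 g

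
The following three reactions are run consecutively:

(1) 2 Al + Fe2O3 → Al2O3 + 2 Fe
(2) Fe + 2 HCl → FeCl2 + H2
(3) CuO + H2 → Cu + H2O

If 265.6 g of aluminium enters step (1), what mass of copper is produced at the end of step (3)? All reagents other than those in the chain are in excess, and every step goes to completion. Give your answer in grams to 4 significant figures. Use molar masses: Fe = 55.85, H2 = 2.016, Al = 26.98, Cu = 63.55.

n(Al) = 265.6 / 26.98 = 9.8443 mol.
Reaction (1): Al→Fe ratio 2:2 ⇒ n(Fe) = 9.8443 mol.
Reaction (2): Fe→H2 ratio 1:1 ⇒ n(H2) = 9.8443 mol.
Reaction (3): H2→Cu ratio 1:1 ⇒ n(Cu) = 9.8443 mol.
Mass of Cu = 9.8443 × 63.55 = 625.61 g.

625.6 g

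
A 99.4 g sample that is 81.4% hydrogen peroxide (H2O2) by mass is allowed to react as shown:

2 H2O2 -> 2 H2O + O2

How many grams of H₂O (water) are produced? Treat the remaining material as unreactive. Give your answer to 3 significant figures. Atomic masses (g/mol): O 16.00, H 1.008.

Mass of pure H2O2 = 99.4 g × 0.814 = 80.91 g.
M(H2O2) = 2(1.008) + 2(16.00) = 34.016 g/mol.
M(H2O) = 2(1.008) + 16.00 = 18.016 g/mol.
n(H2O2) = 80.91 g / 34.016 g/mol = 2.379 mol.
From the equation the H2O2:H2O mole ratio is 2:2, so n(H2O) = 2.379 × 2/2 = 2.379 mol.
Mass of H2O = 2.379 mol × 18.016 g/mol = 42.85 g.

42.9 g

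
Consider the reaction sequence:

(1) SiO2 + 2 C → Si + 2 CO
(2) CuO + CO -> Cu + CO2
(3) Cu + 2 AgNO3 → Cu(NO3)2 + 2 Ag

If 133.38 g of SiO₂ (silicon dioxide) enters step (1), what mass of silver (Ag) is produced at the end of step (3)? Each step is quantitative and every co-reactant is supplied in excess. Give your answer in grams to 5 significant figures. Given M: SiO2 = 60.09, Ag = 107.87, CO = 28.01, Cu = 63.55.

957.74 g

n(SiO2) = 133.38 / 60.09 = 2.21967 mol.
Reaction (1): SiO2→CO ratio 1:2 ⇒ n(CO) = 4.43934 mol.
Reaction (2): CO→Cu ratio 1:1 ⇒ n(Cu) = 4.43934 mol.
Reaction (3): Cu→Ag ratio 1:2 ⇒ n(Ag) = 8.87868 mol.
Mass of Ag = 8.87868 × 107.87 = 957.743 g.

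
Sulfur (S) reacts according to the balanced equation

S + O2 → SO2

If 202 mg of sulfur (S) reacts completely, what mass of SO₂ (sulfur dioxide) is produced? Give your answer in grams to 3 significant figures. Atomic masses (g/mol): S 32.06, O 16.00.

M(S) = 32.06 g/mol.
M(SO2) = 32.06 + 2(16.00) = 64.06 g/mol.
Convert: 202 mg = 0.2020 g.
n(S) = 0.2020 g / 32.06 g/mol = 0.006301 mol.
From the equation the S:SO2 mole ratio is 1:1, so n(SO2) = 0.006301 × 1/1 = 0.006301 mol.
Mass of SO2 = 0.006301 mol × 64.06 g/mol = 0.4036 g.

0.404 g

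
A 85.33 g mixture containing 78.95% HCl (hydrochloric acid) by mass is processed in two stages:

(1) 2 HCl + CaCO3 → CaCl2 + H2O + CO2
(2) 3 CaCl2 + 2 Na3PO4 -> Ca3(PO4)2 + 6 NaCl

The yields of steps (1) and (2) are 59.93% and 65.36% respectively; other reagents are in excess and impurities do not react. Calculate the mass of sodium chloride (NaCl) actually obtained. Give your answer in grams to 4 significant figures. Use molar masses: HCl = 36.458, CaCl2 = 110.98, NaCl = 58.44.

42.30 g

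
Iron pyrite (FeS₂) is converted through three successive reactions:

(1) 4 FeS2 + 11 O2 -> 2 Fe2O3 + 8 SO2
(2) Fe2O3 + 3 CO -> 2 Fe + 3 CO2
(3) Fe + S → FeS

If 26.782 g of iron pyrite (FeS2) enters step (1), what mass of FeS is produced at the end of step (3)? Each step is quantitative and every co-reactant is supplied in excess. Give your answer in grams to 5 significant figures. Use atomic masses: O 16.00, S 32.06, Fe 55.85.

M(FeS2) = 55.85 + 2(32.06) = 119.97 g/mol.
M(FeS) = 55.85 + 32.06 = 87.91 g/mol.
n(FeS2) = 26.782 / 119.97 = 0.223239 mol.
Reaction (1): FeS2→Fe2O3 ratio 4:2 ⇒ n(Fe2O3) = 0.111620 mol.
Reaction (2): Fe2O3→Fe ratio 1:2 ⇒ n(Fe) = 0.223239 mol.
Reaction (3): Fe→FeS ratio 1:1 ⇒ n(FeS) = 0.223239 mol.
Mass of FeS = 0.223239 × 87.91 = 19.6250 g.

19.625 g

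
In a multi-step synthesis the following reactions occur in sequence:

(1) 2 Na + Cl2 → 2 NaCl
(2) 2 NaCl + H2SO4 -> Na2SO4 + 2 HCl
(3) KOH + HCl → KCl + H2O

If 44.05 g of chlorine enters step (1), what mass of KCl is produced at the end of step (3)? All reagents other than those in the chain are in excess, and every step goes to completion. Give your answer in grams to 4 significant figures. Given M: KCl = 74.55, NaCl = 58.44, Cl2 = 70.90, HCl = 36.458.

92.64 g

n(Cl2) = 44.05 / 70.90 = 0.62130 mol.
Reaction (1): Cl2→NaCl ratio 1:2 ⇒ n(NaCl) = 1.2426 mol.
Reaction (2): NaCl→HCl ratio 2:2 ⇒ n(HCl) = 1.2426 mol.
Reaction (3): HCl→KCl ratio 1:1 ⇒ n(KCl) = 1.2426 mol.
Mass of KCl = 1.2426 × 74.55 = 92.635 g.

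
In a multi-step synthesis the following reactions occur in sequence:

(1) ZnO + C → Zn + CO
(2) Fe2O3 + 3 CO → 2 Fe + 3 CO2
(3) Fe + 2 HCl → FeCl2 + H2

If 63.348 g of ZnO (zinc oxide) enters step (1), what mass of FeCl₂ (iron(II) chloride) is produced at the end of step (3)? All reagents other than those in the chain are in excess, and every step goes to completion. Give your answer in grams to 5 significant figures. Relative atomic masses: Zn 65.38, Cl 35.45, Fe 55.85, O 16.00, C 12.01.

65.777 g

M(ZnO) = 65.38 + 16.00 = 81.38 g/mol.
M(FeCl2) = 55.85 + 2(35.45) = 126.75 g/mol.
n(ZnO) = 63.348 / 81.38 = 0.778422 mol.
Reaction (1): ZnO→CO ratio 1:1 ⇒ n(CO) = 0.778422 mol.
Reaction (2): CO→Fe ratio 3:2 ⇒ n(Fe) = 0.518948 mol.
Reaction (3): Fe→FeCl2 ratio 1:1 ⇒ n(FeCl2) = 0.518948 mol.
Mass of FeCl2 = 0.518948 × 126.75 = 65.7767 g.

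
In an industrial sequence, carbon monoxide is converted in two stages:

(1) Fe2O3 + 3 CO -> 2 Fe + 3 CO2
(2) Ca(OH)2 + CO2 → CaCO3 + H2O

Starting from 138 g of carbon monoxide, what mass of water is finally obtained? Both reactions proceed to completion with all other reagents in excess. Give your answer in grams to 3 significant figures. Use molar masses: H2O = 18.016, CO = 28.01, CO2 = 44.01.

88.8 g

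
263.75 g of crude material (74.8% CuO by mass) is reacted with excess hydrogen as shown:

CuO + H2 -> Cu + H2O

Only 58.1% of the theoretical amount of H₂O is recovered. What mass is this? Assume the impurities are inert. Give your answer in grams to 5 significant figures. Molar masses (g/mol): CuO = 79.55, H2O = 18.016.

25.959 g

Pure CuO available = 263.75 g × 0.748 = 197.285 g.
n(CuO) = 197.285 g / 79.55 g/mol = 2.48001 mol.
From the equation the CuO:H2O mole ratio is 1:1, so n(H2O) = 2.48001 × 1/1 = 2.48001 mol.
Mass of H2O = 2.48001 mol × 18.016 g/mol = 44.6799 g.
Actual mass collected = 44.6799 g × 0.581 = 25.9590 g.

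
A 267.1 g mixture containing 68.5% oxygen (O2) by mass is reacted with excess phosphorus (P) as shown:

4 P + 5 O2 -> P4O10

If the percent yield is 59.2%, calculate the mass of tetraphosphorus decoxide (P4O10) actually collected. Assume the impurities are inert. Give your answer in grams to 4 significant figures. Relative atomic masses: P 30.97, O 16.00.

192.2 g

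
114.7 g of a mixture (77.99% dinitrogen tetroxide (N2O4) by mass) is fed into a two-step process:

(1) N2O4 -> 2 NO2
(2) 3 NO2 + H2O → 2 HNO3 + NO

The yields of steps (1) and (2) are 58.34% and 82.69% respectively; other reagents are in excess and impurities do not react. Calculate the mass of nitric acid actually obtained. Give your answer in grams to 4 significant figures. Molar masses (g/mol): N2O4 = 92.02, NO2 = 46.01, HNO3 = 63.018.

39.40 g

Pure N2O4 = 114.7 × 0.7799 = 89.455 g.
n(N2O4) = 89.455 / 92.02 = 0.97212 mol.
Step 1 (N2O4:NO2 = 1:2): theoretical n(NO2) = 1.9442 mol; at 58.34% yield, n(NO2) = 1.1343 mol.
Step 2 (NO2:HNO3 = 3:2): theoretical n(HNO3) = 0.75618 mol, so theoretical mass = 0.75618 × 63.018 = 47.653 g.
At 82.69% yield, actual mass of HNO3 = 47.653 × 0.8269 = 39.404 g.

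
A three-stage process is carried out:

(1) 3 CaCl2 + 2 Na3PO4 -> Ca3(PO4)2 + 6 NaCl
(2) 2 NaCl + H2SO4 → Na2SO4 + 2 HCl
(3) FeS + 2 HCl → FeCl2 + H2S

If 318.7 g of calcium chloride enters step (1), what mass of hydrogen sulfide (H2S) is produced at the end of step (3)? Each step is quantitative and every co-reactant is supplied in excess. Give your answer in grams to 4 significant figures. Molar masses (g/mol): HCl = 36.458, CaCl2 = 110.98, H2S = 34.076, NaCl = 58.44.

97.86 g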